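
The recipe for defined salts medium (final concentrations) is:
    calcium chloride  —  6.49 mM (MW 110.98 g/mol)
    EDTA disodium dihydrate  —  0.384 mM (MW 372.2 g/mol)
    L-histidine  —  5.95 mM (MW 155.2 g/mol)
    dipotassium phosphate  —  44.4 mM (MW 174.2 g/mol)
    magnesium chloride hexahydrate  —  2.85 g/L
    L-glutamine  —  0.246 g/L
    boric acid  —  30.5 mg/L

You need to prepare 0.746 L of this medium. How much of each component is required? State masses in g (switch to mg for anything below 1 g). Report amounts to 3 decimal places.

calcium chloride 537.314 mg; EDTA disodium dihydrate 106.622 mg; L-histidine 688.886 mg; dipotassium phosphate 5.770 g; magnesium chloride hexahydrate 2.126 g; L-glutamine 183.516 mg; boric acid 22.753 mg

Working volume: 0.746 L.
calcium chloride: 6.49 mmol/L × 110.98 mg/mmol × 0.746 L = 537.314 mg
EDTA disodium dihydrate: 0.384 mmol/L × 372.2 mg/mmol × 0.746 L = 106.622 mg
L-histidine: 5.95 mmol/L × 155.2 mg/mmol × 0.746 L = 688.886 mg
dipotassium phosphate: 44.4 mmol/L × 174.2 g/mol × 0.746 L ÷ 1000 = 5.770 g
magnesium chloride hexahydrate: 2.85 g/L × 0.746 L = 2.126 g
L-glutamine: 0.246 g/L × 0.746 L = 0.183516 g = 183.516 mg
boric acid: 30.5 mg/L × 0.746 L = 22.753 mg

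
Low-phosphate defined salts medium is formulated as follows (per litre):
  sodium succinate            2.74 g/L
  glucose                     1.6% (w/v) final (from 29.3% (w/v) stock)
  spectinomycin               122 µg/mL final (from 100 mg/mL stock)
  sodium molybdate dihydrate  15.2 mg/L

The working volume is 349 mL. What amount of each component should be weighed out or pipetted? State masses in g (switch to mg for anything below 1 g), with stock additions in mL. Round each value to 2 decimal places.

Scale factor relative to 1 L: 0.349.
sodium succinate: 2.74 g/L × 0.349 L = 0.95626 g = 956.26 mg
glucose: C1V1 = C2V2 → 1.6% ÷ 29.3% × 349 mL = 19.06 mL
spectinomycin: dilute stock: 122 µg/mL × 349 mL ÷ 100000 µg/mL = 0.43 mL
sodium molybdate dihydrate: 15.2 mg/L × 0.349 L = 5.30 mg

sodium succinate 956.26 mg; glucose 19.06 mL; spectinomycin 0.43 mL; sodium molybdate dihydrate 5.30 mg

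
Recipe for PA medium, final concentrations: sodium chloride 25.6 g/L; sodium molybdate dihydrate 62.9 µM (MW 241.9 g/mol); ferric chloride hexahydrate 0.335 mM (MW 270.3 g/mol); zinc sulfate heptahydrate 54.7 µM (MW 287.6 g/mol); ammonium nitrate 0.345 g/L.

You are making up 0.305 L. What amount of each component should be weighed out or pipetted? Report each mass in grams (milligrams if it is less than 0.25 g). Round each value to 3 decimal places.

sodium chloride 7.808 g; sodium molybdate dihydrate 4.641 mg; ferric chloride hexahydrate 27.618 mg; zinc sulfate heptahydrate 4.798 mg; ammonium nitrate 105.225 mg

Working volume: 0.305 L.
sodium chloride: 25.6 g/L × 0.305 L = 7.808 g
sodium molybdate dihydrate: 62.9 µmol/L × 241.9 g/mol × 0.305 L ÷ 1000 = 4.641 mg
ferric chloride hexahydrate: 0.335 mmol/L × 270.3 mg/mmol × 0.305 L = 27.618 mg
zinc sulfate heptahydrate: 54.7 µmol/L × 287.6 g/mol × 0.305 L ÷ 1000 = 4.798 mg
ammonium nitrate: 0.345 g/L × 0.305 L = 0.105225 g = 105.225 mg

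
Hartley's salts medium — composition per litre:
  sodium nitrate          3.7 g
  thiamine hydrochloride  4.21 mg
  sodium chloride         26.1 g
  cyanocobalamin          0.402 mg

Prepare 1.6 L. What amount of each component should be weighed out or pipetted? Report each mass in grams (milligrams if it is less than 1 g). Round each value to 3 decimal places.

sodium nitrate 5.920 g; thiamine hydrochloride 6.736 mg; sodium chloride 41.760 g; cyanocobalamin 0.643 mg

Ratio of target to recipe volume: 1600 / 1000 = 1.6.
sodium nitrate: 3.7 g × (1600 mL / 1000 mL) = 5.920 g
thiamine hydrochloride: 4.21 mg × (1600 mL / 1000 mL) = 6.736 mg
sodium chloride: 26.1 g × (1600 mL / 1000 mL) = 41.760 g
cyanocobalamin: 0.402 mg × (1600 mL / 1000 mL) = 0.643 mg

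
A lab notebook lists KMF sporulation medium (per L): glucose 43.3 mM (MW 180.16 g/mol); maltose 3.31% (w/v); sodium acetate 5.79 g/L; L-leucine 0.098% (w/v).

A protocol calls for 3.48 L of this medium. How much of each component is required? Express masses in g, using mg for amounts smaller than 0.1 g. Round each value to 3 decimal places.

glucose 27.147 g; maltose 115.188 g; sodium acetate 20.149 g; L-leucine 3.410 g

Scale factor relative to 1 L: 3.48.
glucose: 43.3 mmol/L × 180.16 g/mol × 3.48 L ÷ 1000 = 27.147 g
maltose: 3.31% w/v = 33.1 g/L → 33.1 × 3.48 L = 115.188 g
sodium acetate: 5.79 g/L × 3.48 L = 20.149 g
L-leucine: 0.098 g per 100 mL × 3480 mL ÷ 100 = 3.410 g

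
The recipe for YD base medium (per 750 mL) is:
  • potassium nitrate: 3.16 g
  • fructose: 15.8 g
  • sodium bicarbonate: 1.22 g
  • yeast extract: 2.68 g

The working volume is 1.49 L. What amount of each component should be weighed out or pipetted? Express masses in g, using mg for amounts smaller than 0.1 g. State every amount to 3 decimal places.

Scale factor = 1490 mL / 750 mL = 1.98667.
potassium nitrate: 3.16 g × (1490 mL / 750 mL) = 6.278 g
fructose: 15.8 g × (1490 mL / 750 mL) = 31.389 g
sodium bicarbonate: 1.22 g × (1490 mL / 750 mL) = 2.424 g
yeast extract: 2.68 g × (1490 mL / 750 mL) = 5.324 g

potassium nitrate 6.278 g; fructose 31.389 g; sodium bicarbonate 2.424 g; yeast extract 5.324 g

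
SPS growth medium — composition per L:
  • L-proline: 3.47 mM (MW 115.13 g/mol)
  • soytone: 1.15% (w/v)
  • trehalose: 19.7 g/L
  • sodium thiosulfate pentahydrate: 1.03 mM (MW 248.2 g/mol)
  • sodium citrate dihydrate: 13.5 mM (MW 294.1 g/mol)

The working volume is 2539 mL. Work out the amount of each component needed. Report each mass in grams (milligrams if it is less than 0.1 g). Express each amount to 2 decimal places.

L-proline 1.01 g; soytone 29.20 g; trehalose 50.02 g; sodium thiosulfate pentahydrate 0.65 g; sodium citrate dihydrate 10.08 g

Scale factor relative to 1 L: 2.539.
L-proline: 3.47 mmol/L × 115.13 g/mol × 2.539 L ÷ 1000 = 1.01 g
soytone: 1.15% w/v = 11.5 g/L → 11.5 × 2.539 L = 29.20 g
trehalose: 19.7 g/L × 2.539 L = 50.02 g
sodium thiosulfate pentahydrate: 1.03 mmol/L × 248.2 g/mol × 2.539 L ÷ 1000 = 0.65 g
sodium citrate dihydrate: 13.5 mmol/L × 294.1 g/mol × 2.539 L ÷ 1000 = 10.08 g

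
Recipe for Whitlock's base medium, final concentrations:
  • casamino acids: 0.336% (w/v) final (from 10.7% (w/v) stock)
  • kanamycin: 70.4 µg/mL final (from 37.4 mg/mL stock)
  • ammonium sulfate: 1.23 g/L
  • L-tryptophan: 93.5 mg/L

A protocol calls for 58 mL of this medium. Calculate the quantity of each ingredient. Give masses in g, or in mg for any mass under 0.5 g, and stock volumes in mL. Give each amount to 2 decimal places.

Target volume = 58 mL = 0.058 L.
casamino acids: dilute stock: 0.336% ÷ 10.7% × 58 mL = 1.82 mL
kanamycin: dilute stock: 70.4 µg/mL × 58 mL ÷ 37400 µg/mL = 0.11 mL
ammonium sulfate: 1.23 g/L × 0.058 L = 0.07134 g = 71.34 mg
L-tryptophan: 93.5 mg/L × 0.058 L = 5.42 mg

casamino acids 1.82 mL; kanamycin 0.11 mL; ammonium sulfate 71.34 mg; L-tryptophan 5.42 mg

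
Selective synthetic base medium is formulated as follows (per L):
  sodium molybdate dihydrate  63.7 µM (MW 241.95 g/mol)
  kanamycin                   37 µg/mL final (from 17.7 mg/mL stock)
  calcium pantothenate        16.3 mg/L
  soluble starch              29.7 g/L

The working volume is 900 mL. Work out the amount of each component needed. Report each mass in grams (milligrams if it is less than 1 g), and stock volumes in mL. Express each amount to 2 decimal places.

sodium molybdate dihydrate 13.87 mg; kanamycin 1.88 mL; calcium pantothenate 14.67 mg; soluble starch 26.73 g

Scale factor relative to 1 L: 0.9.
sodium molybdate dihydrate: 63.7 µmol/L × 241.95 g/mol × 0.9 L ÷ 1000 = 13.87 mg
kanamycin: dilute stock: 37 µg/mL × 900 mL ÷ 17700 µg/mL = 1.88 mL
calcium pantothenate: 16.3 mg/L × 0.9 L = 14.67 mg
soluble starch: 29.7 g/L × 0.9 L = 26.73 g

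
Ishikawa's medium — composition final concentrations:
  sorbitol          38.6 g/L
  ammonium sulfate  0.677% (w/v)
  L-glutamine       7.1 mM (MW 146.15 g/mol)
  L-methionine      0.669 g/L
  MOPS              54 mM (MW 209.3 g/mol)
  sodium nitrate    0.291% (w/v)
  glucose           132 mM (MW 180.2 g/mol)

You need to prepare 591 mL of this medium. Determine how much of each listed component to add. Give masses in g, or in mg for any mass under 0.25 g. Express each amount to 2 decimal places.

sorbitol 22.81 g; ammonium sulfate 4.00 g; L-glutamine 0.61 g; L-methionine 0.40 g; MOPS 6.68 g; sodium nitrate 1.72 g; glucose 14.06 g

Target volume = 591 mL = 0.591 L.
sorbitol: 38.6 g/L × 0.591 L = 22.81 g
ammonium sulfate: 0.677 g per 100 mL × 591 mL ÷ 100 = 4.00 g
L-glutamine: 7.1 mmol/L × 146.15 g/mol × 0.591 L ÷ 1000 = 0.61 g
L-methionine: 0.669 g/L × 0.591 L = 0.40 g
MOPS: 54 mmol/L × 209.3 g/mol × 0.591 L ÷ 1000 = 6.68 g
sodium nitrate: 0.291 g per 100 mL × 591 mL ÷ 100 = 1.72 g
glucose: 132 mmol/L × 180.2 g/mol × 0.591 L ÷ 1000 = 14.06 g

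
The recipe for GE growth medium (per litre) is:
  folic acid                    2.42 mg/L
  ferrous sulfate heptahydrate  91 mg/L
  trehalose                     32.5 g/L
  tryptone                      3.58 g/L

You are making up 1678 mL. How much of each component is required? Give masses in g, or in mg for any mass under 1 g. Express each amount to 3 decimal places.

Target volume = 1678 mL = 1.678 L.
folic acid: 2.42 mg/L × 1.678 L = 4.061 mg
ferrous sulfate heptahydrate: 91 mg/L × 1.678 L = 152.698 mg
trehalose: 32.5 g/L × 1.678 L = 54.535 g
tryptone: 3.58 g/L × 1.678 L = 6.007 g

folic acid 4.061 mg; ferrous sulfate heptahydrate 152.698 mg; trehalose 54.535 g; tryptone 6.007 g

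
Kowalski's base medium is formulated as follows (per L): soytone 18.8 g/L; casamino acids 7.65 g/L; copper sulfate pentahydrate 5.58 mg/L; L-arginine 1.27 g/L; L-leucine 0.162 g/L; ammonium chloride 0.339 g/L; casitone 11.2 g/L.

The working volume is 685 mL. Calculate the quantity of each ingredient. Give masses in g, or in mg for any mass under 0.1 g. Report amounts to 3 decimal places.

soytone 12.878 g; casamino acids 5.240 g; copper sulfate pentahydrate 3.822 mg; L-arginine 0.870 g; L-leucine 0.111 g; ammonium chloride 0.232 g; casitone 7.672 g

Scale factor relative to 1 L: 0.685.
soytone: 18.8 g/L × 0.685 L = 12.878 g
casamino acids: 7.65 g/L × 0.685 L = 5.240 g
copper sulfate pentahydrate: 5.58 mg/L × 0.685 L = 3.822 mg
L-arginine: 1.27 g/L × 0.685 L = 0.870 g
L-leucine: 0.162 g/L × 0.685 L = 0.111 g
ammonium chloride: 0.339 g/L × 0.685 L = 0.232 g
casitone: 11.2 g/L × 0.685 L = 7.672 g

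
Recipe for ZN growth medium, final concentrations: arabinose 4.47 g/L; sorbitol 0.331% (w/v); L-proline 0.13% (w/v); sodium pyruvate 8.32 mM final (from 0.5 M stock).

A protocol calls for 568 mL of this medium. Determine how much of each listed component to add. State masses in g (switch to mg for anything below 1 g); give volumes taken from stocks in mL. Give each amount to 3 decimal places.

Target volume = 568 mL = 0.568 L.
arabinose: 4.47 g/L × 0.568 L = 2.539 g
sorbitol: 0.331 g per 100 mL × 568 mL ÷ 100 = 1.880 g
L-proline: 0.13% w/v = 1.3 g/L → 1.3 × 0.568 L = 0.7384 g = 738.400 mg
sodium pyruvate: dilute stock: 8.32 mM × 568 mL ÷ 500 mM = 9.452 mL

arabinose 2.539 g; sorbitol 1.880 g; L-proline 738.400 mg; sodium pyruvate 9.452 mL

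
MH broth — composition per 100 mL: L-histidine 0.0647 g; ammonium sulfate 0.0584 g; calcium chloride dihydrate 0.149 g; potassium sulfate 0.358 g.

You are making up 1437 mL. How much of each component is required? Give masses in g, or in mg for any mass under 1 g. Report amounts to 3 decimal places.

L-histidine 929.739 mg; ammonium sulfate 839.208 mg; calcium chloride dihydrate 2.141 g; potassium sulfate 5.144 g

Scale factor = 1437 mL / 100 mL = 14.37.
L-histidine: 0.0647 g × (1437 mL / 100 mL) = 0.929739 g = 929.739 mg
ammonium sulfate: 0.0584 g × (1437 mL / 100 mL) = 0.839208 g = 839.208 mg
calcium chloride dihydrate: 0.149 g × (1437 mL / 100 mL) = 2.141 g
potassium sulfate: 0.358 g × (1437 mL / 100 mL) = 5.144 g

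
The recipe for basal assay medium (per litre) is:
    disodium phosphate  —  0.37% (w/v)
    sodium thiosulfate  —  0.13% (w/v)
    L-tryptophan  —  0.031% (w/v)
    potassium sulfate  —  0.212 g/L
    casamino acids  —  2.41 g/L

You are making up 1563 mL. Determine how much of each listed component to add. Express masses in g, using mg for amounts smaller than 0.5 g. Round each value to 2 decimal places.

disodium phosphate 5.78 g; sodium thiosulfate 2.03 g; L-tryptophan 484.53 mg; potassium sulfate 331.36 mg; casamino acids 3.77 g

Target volume = 1563 mL = 1.563 L.
disodium phosphate: 0.37% w/v = 3.7 g/L → 3.7 × 1.563 L = 5.78 g
sodium thiosulfate: 0.13 g per 100 mL × 1563 mL ÷ 100 = 2.03 g
L-tryptophan: 0.031 g per 100 mL × 1563 mL ÷ 100 = 0.48453 g = 484.53 mg
potassium sulfate: 0.212 g/L × 1.563 L = 0.331356 g = 331.36 mg
casamino acids: 2.41 g/L × 1.563 L = 3.77 g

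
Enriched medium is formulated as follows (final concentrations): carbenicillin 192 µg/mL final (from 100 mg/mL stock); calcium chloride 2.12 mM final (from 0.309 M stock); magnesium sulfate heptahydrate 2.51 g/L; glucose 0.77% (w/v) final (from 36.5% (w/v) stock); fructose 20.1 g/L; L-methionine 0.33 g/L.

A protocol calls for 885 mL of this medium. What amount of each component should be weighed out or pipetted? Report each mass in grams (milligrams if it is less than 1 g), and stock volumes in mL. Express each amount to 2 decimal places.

carbenicillin 1.70 mL; calcium chloride 6.07 mL; magnesium sulfate heptahydrate 2.22 g; glucose 18.67 mL; fructose 17.79 g; L-methionine 292.05 mg

Scale factor relative to 1 L: 0.885.
carbenicillin: C1V1 = C2V2 → 192 µg/mL × 885 mL ÷ 100000 µg/mL = 1.70 mL
calcium chloride: C1V1 = C2V2 → 2.12 mM × 885 mL ÷ 309 mM = 6.07 mL
magnesium sulfate heptahydrate: 2.51 g/L × 0.885 L = 2.22 g
glucose: C1V1 = C2V2 → 0.77% ÷ 36.5% × 885 mL = 18.67 mL
fructose: 20.1 g/L × 0.885 L = 17.79 g
L-methionine: 0.33 g/L × 0.885 L = 0.29205 g = 292.05 mg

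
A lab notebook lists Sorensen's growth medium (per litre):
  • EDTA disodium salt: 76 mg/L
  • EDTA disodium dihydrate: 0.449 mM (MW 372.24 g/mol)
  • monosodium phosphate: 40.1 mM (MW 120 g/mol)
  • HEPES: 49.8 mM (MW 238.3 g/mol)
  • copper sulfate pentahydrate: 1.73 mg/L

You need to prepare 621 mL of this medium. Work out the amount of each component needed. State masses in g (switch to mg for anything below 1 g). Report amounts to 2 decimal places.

Working volume: 621 mL = 0.621 L.
EDTA disodium salt: 76 mg/L × 0.621 L = 47.20 mg
EDTA disodium dihydrate: 0.449 mmol/L × 372.24 mg/mmol × 0.621 L = 103.79 mg
monosodium phosphate: 40.1 mmol/L × 120 g/mol × 0.621 L ÷ 1000 = 2.99 g
HEPES: 49.8 mmol/L × 238.3 g/mol × 0.621 L ÷ 1000 = 7.37 g
copper sulfate pentahydrate: 1.73 mg/L × 0.621 L = 1.07 mg

EDTA disodium salt 47.20 mg; EDTA disodium dihydrate 103.79 mg; monosodium phosphate 2.99 g; HEPES 7.37 g; copper sulfate pentahydrate 1.07 mg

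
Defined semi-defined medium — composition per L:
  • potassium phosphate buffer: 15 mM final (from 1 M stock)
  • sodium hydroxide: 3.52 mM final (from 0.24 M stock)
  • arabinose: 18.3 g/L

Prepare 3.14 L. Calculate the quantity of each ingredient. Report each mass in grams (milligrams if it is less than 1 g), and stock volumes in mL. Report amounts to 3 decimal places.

Working volume: 3.14 L.
potassium phosphate buffer: dilute stock: 15 mM × 3140 mL ÷ 1000 mM = 47.100 mL
sodium hydroxide: C1V1 = C2V2 → 3.52 mM × 3140 mL ÷ 240 mM = 46.053 mL
arabinose: 18.3 g/L × 3.14 L = 57.462 g

potassium phosphate buffer 47.100 mL; sodium hydroxide 46.053 mL; arabinose 57.462 g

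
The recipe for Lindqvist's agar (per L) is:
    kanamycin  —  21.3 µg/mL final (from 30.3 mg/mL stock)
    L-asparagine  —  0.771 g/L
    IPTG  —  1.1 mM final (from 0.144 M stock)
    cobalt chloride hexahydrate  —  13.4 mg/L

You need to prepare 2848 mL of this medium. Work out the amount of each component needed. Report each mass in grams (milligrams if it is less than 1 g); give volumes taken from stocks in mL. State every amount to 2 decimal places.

kanamycin 2.00 mL; L-asparagine 2.20 g; IPTG 21.76 mL; cobalt chloride hexahydrate 38.16 mg

Scale factor relative to 1 L: 2.848.
kanamycin: C1V1 = C2V2 → 21.3 µg/mL × 2848 mL ÷ 30300 µg/mL = 2.00 mL
L-asparagine: 0.771 g/L × 2.848 L = 2.20 g
IPTG: C1V1 = C2V2 → 1.1 mM × 2848 mL ÷ 144 mM = 21.76 mL
cobalt chloride hexahydrate: 13.4 mg/L × 2.848 L = 38.16 mg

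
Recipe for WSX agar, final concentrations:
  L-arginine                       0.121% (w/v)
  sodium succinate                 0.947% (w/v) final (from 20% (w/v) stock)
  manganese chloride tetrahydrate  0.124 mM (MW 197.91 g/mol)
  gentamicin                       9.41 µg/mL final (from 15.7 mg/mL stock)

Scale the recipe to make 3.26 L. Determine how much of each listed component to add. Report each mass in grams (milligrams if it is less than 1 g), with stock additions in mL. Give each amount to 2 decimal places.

L-arginine 3.94 g; sodium succinate 154.36 mL; manganese chloride tetrahydrate 80.00 mg; gentamicin 1.95 mL

Scale factor relative to 1 L: 3.26.
L-arginine: 0.121 g per 100 mL × 3260 mL ÷ 100 = 3.94 g
sodium succinate: C1V1 = C2V2 → 0.947% ÷ 20% × 3260 mL = 154.36 mL
manganese chloride tetrahydrate: 0.124 mmol/L × 197.91 mg/mmol × 3.26 L = 80.00 mg
gentamicin: C1V1 = C2V2 → 9.41 µg/mL × 3260 mL ÷ 15700 µg/mL = 1.95 mL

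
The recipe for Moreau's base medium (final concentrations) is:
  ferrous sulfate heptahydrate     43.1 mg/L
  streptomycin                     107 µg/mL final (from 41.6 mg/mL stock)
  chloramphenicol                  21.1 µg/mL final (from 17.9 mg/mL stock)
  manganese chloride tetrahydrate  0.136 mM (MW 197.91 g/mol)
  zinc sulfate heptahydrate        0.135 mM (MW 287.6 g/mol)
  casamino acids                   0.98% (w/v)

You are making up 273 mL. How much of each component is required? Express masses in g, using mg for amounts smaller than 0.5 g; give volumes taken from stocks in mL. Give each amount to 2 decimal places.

ferrous sulfate heptahydrate 11.77 mg; streptomycin 0.70 mL; chloramphenicol 0.32 mL; manganese chloride tetrahydrate 7.35 mg; zinc sulfate heptahydrate 10.60 mg; casamino acids 2.68 g

Target volume = 273 mL = 0.273 L.
ferrous sulfate heptahydrate: 43.1 mg/L × 0.273 L = 11.77 mg
streptomycin: C1V1 = C2V2 → 107 µg/mL × 273 mL ÷ 41600 µg/mL = 0.70 mL
chloramphenicol: dilute stock: 21.1 µg/mL × 273 mL ÷ 17900 µg/mL = 0.32 mL
manganese chloride tetrahydrate: 0.136 mmol/L × 197.91 mg/mmol × 0.273 L = 7.35 mg
zinc sulfate heptahydrate: 0.135 mmol/L × 287.6 mg/mmol × 0.273 L = 10.60 mg
casamino acids: 0.98% w/v = 9.8 g/L → 9.8 × 0.273 L = 2.68 g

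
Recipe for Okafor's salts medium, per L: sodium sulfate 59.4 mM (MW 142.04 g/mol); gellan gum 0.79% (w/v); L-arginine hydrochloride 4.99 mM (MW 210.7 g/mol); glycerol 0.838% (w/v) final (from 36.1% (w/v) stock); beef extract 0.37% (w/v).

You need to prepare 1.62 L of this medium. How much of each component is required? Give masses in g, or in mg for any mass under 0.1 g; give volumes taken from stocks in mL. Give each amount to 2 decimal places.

Scale factor relative to 1 L: 1.62.
sodium sulfate: 59.4 mmol/L × 142.04 g/mol × 1.62 L ÷ 1000 = 13.67 g
gellan gum: 0.79 g per 100 mL × 1620 mL ÷ 100 = 12.80 g
L-arginine hydrochloride: 4.99 mmol/L × 210.7 g/mol × 1.62 L ÷ 1000 = 1.70 g
glycerol: C1V1 = C2V2 → 0.838% ÷ 36.1% × 1620 mL = 37.61 mL
beef extract: 0.37 g per 100 mL × 1620 mL ÷ 100 = 5.99 g

sodium sulfate 13.67 g; gellan gum 12.80 g; L-arginine hydrochloride 1.70 g; glycerol 37.61 mL; beef extract 5.99 g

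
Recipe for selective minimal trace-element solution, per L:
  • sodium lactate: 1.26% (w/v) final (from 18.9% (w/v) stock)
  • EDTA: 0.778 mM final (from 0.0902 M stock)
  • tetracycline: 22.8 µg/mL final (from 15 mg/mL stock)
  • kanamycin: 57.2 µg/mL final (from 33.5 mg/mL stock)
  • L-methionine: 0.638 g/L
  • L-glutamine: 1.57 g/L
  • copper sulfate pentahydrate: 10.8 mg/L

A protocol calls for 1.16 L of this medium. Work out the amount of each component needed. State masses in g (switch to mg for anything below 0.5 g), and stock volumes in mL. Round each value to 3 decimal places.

sodium lactate 77.333 mL; EDTA 10.005 mL; tetracycline 1.763 mL; kanamycin 1.981 mL; L-methionine 0.740 g; L-glutamine 1.821 g; copper sulfate pentahydrate 12.528 mg

Scale factor relative to 1 L: 1.16.
sodium lactate: V = C2·V2/C1 = 1.26% ÷ 18.9% × 1160 mL = 77.333 mL
EDTA: V = C2·V2/C1 = 0.778 mM × 1160 mL ÷ 90.2 mM = 10.005 mL
tetracycline: dilute stock: 22.8 µg/mL × 1160 mL ÷ 15000 µg/mL = 1.763 mL
kanamycin: dilute stock: 57.2 µg/mL × 1160 mL ÷ 33500 µg/mL = 1.981 mL
L-methionine: 0.638 g/L × 1.16 L = 0.740 g
L-glutamine: 1.57 g/L × 1.16 L = 1.821 g
copper sulfate pentahydrate: 10.8 mg/L × 1.16 L = 12.528 mg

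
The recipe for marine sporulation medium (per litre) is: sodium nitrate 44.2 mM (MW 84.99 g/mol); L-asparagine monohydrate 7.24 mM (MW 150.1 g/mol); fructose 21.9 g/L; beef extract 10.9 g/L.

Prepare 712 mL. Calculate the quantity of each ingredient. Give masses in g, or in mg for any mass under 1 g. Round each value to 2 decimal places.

Scale factor relative to 1 L: 0.712.
sodium nitrate: 44.2 mmol/L × 84.99 g/mol × 0.712 L ÷ 1000 = 2.67 g
L-asparagine monohydrate: 7.24 mmol/L × 150.1 mg/mmol × 0.712 L = 773.75 mg
fructose: 21.9 g/L × 0.712 L = 15.59 g
beef extract: 10.9 g/L × 0.712 L = 7.76 g

sodium nitrate 2.67 g; L-asparagine monohydrate 773.75 mg; fructose 15.59 g; beef extract 7.76 g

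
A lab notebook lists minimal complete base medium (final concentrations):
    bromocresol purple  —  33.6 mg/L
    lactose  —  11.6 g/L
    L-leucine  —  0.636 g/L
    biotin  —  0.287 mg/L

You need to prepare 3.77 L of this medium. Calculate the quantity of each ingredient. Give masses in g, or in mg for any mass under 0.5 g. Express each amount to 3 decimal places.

Scale factor relative to 1 L: 3.77.
bromocresol purple: 33.6 mg/L × 3.77 L = 126.672 mg
lactose: 11.6 g/L × 3.77 L = 43.732 g
L-leucine: 0.636 g/L × 3.77 L = 2.398 g
biotin: 0.287 mg/L × 3.77 L = 1.082 mg

bromocresol purple 126.672 mg; lactose 43.732 g; L-leucine 2.398 g; biotin 1.082 mg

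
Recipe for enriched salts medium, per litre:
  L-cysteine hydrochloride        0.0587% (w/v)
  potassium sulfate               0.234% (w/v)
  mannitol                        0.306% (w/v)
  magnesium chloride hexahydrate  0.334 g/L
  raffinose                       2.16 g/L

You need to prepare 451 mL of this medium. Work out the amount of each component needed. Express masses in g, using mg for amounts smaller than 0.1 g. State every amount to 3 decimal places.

L-cysteine hydrochloride 0.265 g; potassium sulfate 1.055 g; mannitol 1.380 g; magnesium chloride hexahydrate 0.151 g; raffinose 0.974 g

Working volume: 451 mL = 0.451 L.
L-cysteine hydrochloride: 0.0587% w/v = 0.587 g/L → 0.587 × 0.451 L = 0.265 g
potassium sulfate: 0.234 g per 100 mL × 451 mL ÷ 100 = 1.055 g
mannitol: 0.306% w/v = 3.06 g/L → 3.06 × 0.451 L = 1.380 g
magnesium chloride hexahydrate: 0.334 g/L × 0.451 L = 0.151 g
raffinose: 2.16 g/L × 0.451 L = 0.974 g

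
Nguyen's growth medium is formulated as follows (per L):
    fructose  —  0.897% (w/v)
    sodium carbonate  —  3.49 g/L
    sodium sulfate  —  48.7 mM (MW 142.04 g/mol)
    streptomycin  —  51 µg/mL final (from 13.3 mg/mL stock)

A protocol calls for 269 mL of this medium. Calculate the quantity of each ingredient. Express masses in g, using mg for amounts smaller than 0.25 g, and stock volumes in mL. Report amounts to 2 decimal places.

Working volume: 269 mL = 0.269 L.
fructose: 0.897 g per 100 mL × 269 mL ÷ 100 = 2.41 g
sodium carbonate: 3.49 g/L × 0.269 L = 0.94 g
sodium sulfate: 48.7 mmol/L × 142.04 g/mol × 0.269 L ÷ 1000 = 1.86 g
streptomycin: V = C2·V2/C1 = 51 µg/mL × 269 mL ÷ 13300 µg/mL = 1.03 mL

fructose 2.41 g; sodium carbonate 0.94 g; sodium sulfate 1.86 g; streptomycin 1.03 mL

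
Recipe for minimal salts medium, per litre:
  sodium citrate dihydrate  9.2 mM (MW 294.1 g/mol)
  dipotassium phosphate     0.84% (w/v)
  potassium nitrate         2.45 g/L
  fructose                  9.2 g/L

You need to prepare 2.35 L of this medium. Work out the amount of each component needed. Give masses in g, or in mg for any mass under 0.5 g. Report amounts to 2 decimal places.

sodium citrate dihydrate 6.36 g; dipotassium phosphate 19.74 g; potassium nitrate 5.76 g; fructose 21.62 g

Working volume: 2.35 L.
sodium citrate dihydrate: 9.2 mmol/L × 294.1 g/mol × 2.35 L ÷ 1000 = 6.36 g
dipotassium phosphate: 0.84 g per 100 mL × 2350 mL ÷ 100 = 19.74 g
potassium nitrate: 2.45 g/L × 2.35 L = 5.76 g
fructose: 9.2 g/L × 2.35 L = 21.62 g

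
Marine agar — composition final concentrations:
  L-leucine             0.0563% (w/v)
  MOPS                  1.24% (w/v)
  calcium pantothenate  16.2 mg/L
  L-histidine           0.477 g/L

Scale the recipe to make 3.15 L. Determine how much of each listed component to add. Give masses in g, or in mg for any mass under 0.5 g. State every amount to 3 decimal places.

Working volume: 3.15 L.
L-leucine: 0.0563 g per 100 mL × 3150 mL ÷ 100 = 1.773 g
MOPS: 1.24% w/v = 12.4 g/L → 12.4 × 3.15 L = 39.060 g
calcium pantothenate: 16.2 mg/L × 3.15 L = 51.030 mg
L-histidine: 0.477 g/L × 3.15 L = 1.503 g

L-leucine 1.773 g; MOPS 39.060 g; calcium pantothenate 51.030 mg; L-histidine 1.503 g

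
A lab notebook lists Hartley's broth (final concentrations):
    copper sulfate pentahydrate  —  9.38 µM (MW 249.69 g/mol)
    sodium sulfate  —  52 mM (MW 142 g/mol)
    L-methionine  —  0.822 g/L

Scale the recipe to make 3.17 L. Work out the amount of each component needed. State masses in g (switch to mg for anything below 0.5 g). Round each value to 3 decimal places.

Working volume: 3.17 L.
copper sulfate pentahydrate: 9.38 µmol/L × 249.69 g/mol × 3.17 L ÷ 1000 = 7.424 mg
sodium sulfate: 52 mmol/L × 142 g/mol × 3.17 L ÷ 1000 = 23.407 g
L-methionine: 0.822 g/L × 3.17 L = 2.606 g

copper sulfate pentahydrate 7.424 mg; sodium sulfate 23.407 g; L-methionine 2.606 g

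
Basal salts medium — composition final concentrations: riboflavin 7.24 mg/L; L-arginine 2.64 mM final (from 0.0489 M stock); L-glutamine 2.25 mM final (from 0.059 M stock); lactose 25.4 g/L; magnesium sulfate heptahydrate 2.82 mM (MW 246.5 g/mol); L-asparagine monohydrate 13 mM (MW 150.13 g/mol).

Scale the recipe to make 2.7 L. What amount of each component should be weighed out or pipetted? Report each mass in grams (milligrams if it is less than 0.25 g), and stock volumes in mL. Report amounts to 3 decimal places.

riboflavin 19.548 mg; L-arginine 145.767 mL; L-glutamine 102.966 mL; lactose 68.580 g; magnesium sulfate heptahydrate 1.877 g; L-asparagine monohydrate 5.270 g

Working volume: 2.7 L.
riboflavin: 7.24 mg/L × 2.7 L = 19.548 mg
L-arginine: C1V1 = C2V2 → 2.64 mM × 2700 mL ÷ 48.9 mM = 145.767 mL
L-glutamine: C1V1 = C2V2 → 2.25 mM × 2700 mL ÷ 59 mM = 102.966 mL
lactose: 25.4 g/L × 2.7 L = 68.580 g
magnesium sulfate heptahydrate: 2.82 mmol/L × 246.5 g/mol × 2.7 L ÷ 1000 = 1.877 g
L-asparagine monohydrate: 13 mmol/L × 150.13 g/mol × 2.7 L ÷ 1000 = 5.270 g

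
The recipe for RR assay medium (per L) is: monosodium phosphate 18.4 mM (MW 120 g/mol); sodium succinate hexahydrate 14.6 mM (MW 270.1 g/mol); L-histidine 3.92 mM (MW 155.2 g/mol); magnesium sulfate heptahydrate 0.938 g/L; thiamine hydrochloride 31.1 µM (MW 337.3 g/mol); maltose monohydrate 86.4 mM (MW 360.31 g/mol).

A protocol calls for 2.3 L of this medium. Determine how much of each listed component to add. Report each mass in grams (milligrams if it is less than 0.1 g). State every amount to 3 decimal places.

monosodium phosphate 5.078 g; sodium succinate hexahydrate 9.070 g; L-histidine 1.399 g; magnesium sulfate heptahydrate 2.157 g; thiamine hydrochloride 24.127 mg; maltose monohydrate 71.601 g

Working volume: 2.3 L.
monosodium phosphate: 18.4 mmol/L × 120 g/mol × 2.3 L ÷ 1000 = 5.078 g
sodium succinate hexahydrate: 14.6 mmol/L × 270.1 g/mol × 2.3 L ÷ 1000 = 9.070 g
L-histidine: 3.92 mmol/L × 155.2 g/mol × 2.3 L ÷ 1000 = 1.399 g
magnesium sulfate heptahydrate: 0.938 g/L × 2.3 L = 2.157 g
thiamine hydrochloride: 31.1 µmol/L × 337.3 g/mol × 2.3 L ÷ 1000 = 24.127 mg
maltose monohydrate: 86.4 mmol/L × 360.31 g/mol × 2.3 L ÷ 1000 = 71.601 g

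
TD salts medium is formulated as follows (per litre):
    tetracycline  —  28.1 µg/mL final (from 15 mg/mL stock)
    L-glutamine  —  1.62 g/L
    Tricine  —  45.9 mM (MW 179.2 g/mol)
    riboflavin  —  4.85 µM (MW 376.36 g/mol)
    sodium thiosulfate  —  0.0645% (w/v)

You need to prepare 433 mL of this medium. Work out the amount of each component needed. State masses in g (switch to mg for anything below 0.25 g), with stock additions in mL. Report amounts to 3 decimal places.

Working volume: 433 mL = 0.433 L.
tetracycline: dilute stock: 28.1 µg/mL × 433 mL ÷ 15000 µg/mL = 0.811 mL
L-glutamine: 1.62 g/L × 0.433 L = 0.701 g
Tricine: 45.9 mmol/L × 179.2 g/mol × 0.433 L ÷ 1000 = 3.562 g
riboflavin: 4.85 µmol/L × 376.36 g/mol × 0.433 L ÷ 1000 = 0.790 mg
sodium thiosulfate: 0.0645% w/v = 0.645 g/L → 0.645 × 0.433 L = 0.279 g

tetracycline 0.811 mL; L-glutamine 0.701 g; Tricine 3.562 g; riboflavin 0.790 mg; sodium thiosulfate 0.279 g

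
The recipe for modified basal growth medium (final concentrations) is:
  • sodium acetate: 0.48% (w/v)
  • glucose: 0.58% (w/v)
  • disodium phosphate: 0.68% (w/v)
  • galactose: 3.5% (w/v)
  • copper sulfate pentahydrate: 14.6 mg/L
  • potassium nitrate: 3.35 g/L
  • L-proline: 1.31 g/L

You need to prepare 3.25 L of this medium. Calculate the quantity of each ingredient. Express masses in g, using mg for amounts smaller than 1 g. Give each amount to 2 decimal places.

Scale factor relative to 1 L: 3.25.
sodium acetate: 0.48% w/v = 4.8 g/L → 4.8 × 3.25 L = 15.60 g
glucose: 0.58 g per 100 mL × 3250 mL ÷ 100 = 18.85 g
disodium phosphate: 0.68% w/v = 6.8 g/L → 6.8 × 3.25 L = 22.10 g
galactose: 3.5 g per 100 mL × 3250 mL ÷ 100 = 113.75 g
copper sulfate pentahydrate: 14.6 mg/L × 3.25 L = 47.45 mg
potassium nitrate: 3.35 g/L × 3.25 L = 10.89 g
L-proline: 1.31 g/L × 3.25 L = 4.26 g

sodium acetate 15.60 g; glucose 18.85 g; disodium phosphate 22.10 g; galactose 113.75 g; copper sulfate pentahydrate 47.45 mg; potassium nitrate 10.89 g; L-proline 4.26 g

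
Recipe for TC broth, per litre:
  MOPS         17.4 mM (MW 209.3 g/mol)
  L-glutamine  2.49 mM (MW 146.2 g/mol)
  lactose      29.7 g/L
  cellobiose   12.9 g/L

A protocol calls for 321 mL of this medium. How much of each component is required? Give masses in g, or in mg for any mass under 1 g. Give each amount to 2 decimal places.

MOPS 1.17 g; L-glutamine 116.86 mg; lactose 9.53 g; cellobiose 4.14 g

Scale factor relative to 1 L: 0.321.
MOPS: 17.4 mmol/L × 209.3 g/mol × 0.321 L ÷ 1000 = 1.17 g
L-glutamine: 2.49 mmol/L × 146.2 mg/mmol × 0.321 L = 116.86 mg
lactose: 29.7 g/L × 0.321 L = 9.53 g
cellobiose: 12.9 g/L × 0.321 L = 4.14 g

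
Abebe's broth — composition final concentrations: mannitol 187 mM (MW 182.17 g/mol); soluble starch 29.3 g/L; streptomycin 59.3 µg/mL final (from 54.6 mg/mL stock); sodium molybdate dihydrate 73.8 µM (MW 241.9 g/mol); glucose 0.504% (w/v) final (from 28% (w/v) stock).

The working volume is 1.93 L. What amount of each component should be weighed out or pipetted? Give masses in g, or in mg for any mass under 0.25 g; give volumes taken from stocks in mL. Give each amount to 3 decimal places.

Scale factor relative to 1 L: 1.93.
mannitol: 187 mmol/L × 182.17 g/mol × 1.93 L ÷ 1000 = 65.747 g
soluble starch: 29.3 g/L × 1.93 L = 56.549 g
streptomycin: C1V1 = C2V2 → 59.3 µg/mL × 1930 mL ÷ 54600 µg/mL = 2.096 mL
sodium molybdate dihydrate: 73.8 µmol/L × 241.9 g/mol × 1.93 L ÷ 1000 = 34.455 mg
glucose: C1V1 = C2V2 → 0.504% ÷ 28% × 1930 mL = 34.740 mL

mannitol 65.747 g; soluble starch 56.549 g; streptomycin 2.096 mL; sodium molybdate dihydrate 34.455 mg; glucose 34.740 mL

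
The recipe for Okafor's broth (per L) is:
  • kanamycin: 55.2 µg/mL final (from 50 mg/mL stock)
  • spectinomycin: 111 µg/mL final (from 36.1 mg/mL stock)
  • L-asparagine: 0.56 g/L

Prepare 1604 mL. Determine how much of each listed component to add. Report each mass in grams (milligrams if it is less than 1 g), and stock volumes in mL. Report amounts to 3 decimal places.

kanamycin 1.771 mL; spectinomycin 4.932 mL; L-asparagine 898.240 mg

Working volume: 1604 mL = 1.604 L.
kanamycin: dilute stock: 55.2 µg/mL × 1604 mL ÷ 50000 µg/mL = 1.771 mL
spectinomycin: V = C2·V2/C1 = 111 µg/mL × 1604 mL ÷ 36100 µg/mL = 4.932 mL
L-asparagine: 0.56 g/L × 1.604 L = 0.89824 g = 898.240 mg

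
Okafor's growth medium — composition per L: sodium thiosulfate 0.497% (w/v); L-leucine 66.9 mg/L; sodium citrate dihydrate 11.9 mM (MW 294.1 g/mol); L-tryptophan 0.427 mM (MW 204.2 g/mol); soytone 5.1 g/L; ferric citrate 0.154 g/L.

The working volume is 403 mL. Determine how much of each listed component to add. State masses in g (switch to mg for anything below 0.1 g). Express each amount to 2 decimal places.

sodium thiosulfate 2.00 g; L-leucine 26.96 mg; sodium citrate dihydrate 1.41 g; L-tryptophan 35.14 mg; soytone 2.06 g; ferric citrate 62.06 mg

Scale factor relative to 1 L: 0.403.
sodium thiosulfate: 0.497% w/v = 4.97 g/L → 4.97 × 0.403 L = 2.00 g
L-leucine: 66.9 mg/L × 0.403 L = 26.96 mg
sodium citrate dihydrate: 11.9 mmol/L × 294.1 g/mol × 0.403 L ÷ 1000 = 1.41 g
L-tryptophan: 0.427 mmol/L × 204.2 mg/mmol × 0.403 L = 35.14 mg
soytone: 5.1 g/L × 0.403 L = 2.06 g
ferric citrate: 0.154 g/L × 0.403 L = 0.062062 g = 62.06 mg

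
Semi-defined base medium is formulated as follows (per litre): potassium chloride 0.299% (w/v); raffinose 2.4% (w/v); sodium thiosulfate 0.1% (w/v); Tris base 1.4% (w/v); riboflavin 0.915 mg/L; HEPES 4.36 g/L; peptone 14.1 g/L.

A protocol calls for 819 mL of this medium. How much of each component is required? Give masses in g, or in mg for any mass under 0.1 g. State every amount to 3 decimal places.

potassium chloride 2.449 g; raffinose 19.656 g; sodium thiosulfate 0.819 g; Tris base 11.466 g; riboflavin 0.749 mg; HEPES 3.571 g; peptone 11.548 g

Scale factor relative to 1 L: 0.819.
potassium chloride: 0.299% w/v = 2.99 g/L → 2.99 × 0.819 L = 2.449 g
raffinose: 2.4% w/v = 24 g/L → 24 × 0.819 L = 19.656 g
sodium thiosulfate: 0.1 g per 100 mL × 819 mL ÷ 100 = 0.819 g
Tris base: 1.4% w/v = 14 g/L → 14 × 0.819 L = 11.466 g
riboflavin: 0.915 mg/L × 0.819 L = 0.749 mg
HEPES: 4.36 g/L × 0.819 L = 3.571 g
peptone: 14.1 g/L × 0.819 L = 11.548 g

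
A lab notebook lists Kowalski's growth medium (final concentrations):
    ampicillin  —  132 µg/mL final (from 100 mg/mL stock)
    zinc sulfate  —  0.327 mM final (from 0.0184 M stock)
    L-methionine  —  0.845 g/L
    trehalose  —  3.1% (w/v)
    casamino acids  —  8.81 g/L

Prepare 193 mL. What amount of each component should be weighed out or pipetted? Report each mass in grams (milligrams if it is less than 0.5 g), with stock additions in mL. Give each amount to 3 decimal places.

ampicillin 0.255 mL; zinc sulfate 3.430 mL; L-methionine 163.085 mg; trehalose 5.983 g; casamino acids 1.700 g

Target volume = 193 mL = 0.193 L.
ampicillin: V = C2·V2/C1 = 132 µg/mL × 193 mL ÷ 100000 µg/mL = 0.255 mL
zinc sulfate: V = C2·V2/C1 = 0.327 mM × 193 mL ÷ 18.4 mM = 3.430 mL
L-methionine: 0.845 g/L × 0.193 L = 0.163085 g = 163.085 mg
trehalose: 3.1% w/v = 31 g/L → 31 × 0.193 L = 5.983 g
casamino acids: 8.81 g/L × 0.193 L = 1.700 g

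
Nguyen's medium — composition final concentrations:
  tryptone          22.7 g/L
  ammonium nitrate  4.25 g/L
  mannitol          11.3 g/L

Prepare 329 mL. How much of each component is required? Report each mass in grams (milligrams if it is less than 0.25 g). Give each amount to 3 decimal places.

Target volume = 329 mL = 0.329 L.
tryptone: 22.7 g/L × 0.329 L = 7.468 g
ammonium nitrate: 4.25 g/L × 0.329 L = 1.398 g
mannitol: 11.3 g/L × 0.329 L = 3.718 g

tryptone 7.468 g; ammonium nitrate 1.398 g; mannitol 3.718 g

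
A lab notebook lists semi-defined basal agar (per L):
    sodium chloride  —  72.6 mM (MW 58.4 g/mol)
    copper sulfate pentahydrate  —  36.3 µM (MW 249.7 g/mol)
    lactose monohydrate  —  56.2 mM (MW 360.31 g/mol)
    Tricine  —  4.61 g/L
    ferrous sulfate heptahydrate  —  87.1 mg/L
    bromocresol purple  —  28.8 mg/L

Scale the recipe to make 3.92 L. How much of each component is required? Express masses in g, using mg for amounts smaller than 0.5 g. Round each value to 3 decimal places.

sodium chloride 16.620 g; copper sulfate pentahydrate 35.531 mg; lactose monohydrate 79.378 g; Tricine 18.071 g; ferrous sulfate heptahydrate 341.432 mg; bromocresol purple 112.896 mg

Scale factor relative to 1 L: 3.92.
sodium chloride: 72.6 mmol/L × 58.4 g/mol × 3.92 L ÷ 1000 = 16.620 g
copper sulfate pentahydrate: 36.3 µmol/L × 249.7 g/mol × 3.92 L ÷ 1000 = 35.531 mg
lactose monohydrate: 56.2 mmol/L × 360.31 g/mol × 3.92 L ÷ 1000 = 79.378 g
Tricine: 4.61 g/L × 3.92 L = 18.071 g
ferrous sulfate heptahydrate: 87.1 mg/L × 3.92 L = 341.432 mg
bromocresol purple: 28.8 mg/L × 3.92 L = 112.896 mg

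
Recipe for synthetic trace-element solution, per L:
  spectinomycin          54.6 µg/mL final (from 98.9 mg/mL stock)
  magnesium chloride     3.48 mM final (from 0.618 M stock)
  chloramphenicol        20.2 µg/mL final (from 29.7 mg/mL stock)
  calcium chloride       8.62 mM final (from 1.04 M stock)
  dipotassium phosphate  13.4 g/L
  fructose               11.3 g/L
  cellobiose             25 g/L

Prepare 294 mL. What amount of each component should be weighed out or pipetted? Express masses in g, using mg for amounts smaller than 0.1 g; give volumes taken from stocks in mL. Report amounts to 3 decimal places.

spectinomycin 0.162 mL; magnesium chloride 1.656 mL; chloramphenicol 0.200 mL; calcium chloride 2.437 mL; dipotassium phosphate 3.940 g; fructose 3.322 g; cellobiose 7.350 g

Working volume: 294 mL = 0.294 L.
spectinomycin: dilute stock: 54.6 µg/mL × 294 mL ÷ 98900 µg/mL = 0.162 mL
magnesium chloride: C1V1 = C2V2 → 3.48 mM × 294 mL ÷ 618 mM = 1.656 mL
chloramphenicol: C1V1 = C2V2 → 20.2 µg/mL × 294 mL ÷ 29700 µg/mL = 0.200 mL
calcium chloride: C1V1 = C2V2 → 8.62 mM × 294 mL ÷ 1040 mM = 2.437 mL
dipotassium phosphate: 13.4 g/L × 0.294 L = 3.940 g
fructose: 11.3 g/L × 0.294 L = 3.322 g
cellobiose: 25 g/L × 0.294 L = 7.350 g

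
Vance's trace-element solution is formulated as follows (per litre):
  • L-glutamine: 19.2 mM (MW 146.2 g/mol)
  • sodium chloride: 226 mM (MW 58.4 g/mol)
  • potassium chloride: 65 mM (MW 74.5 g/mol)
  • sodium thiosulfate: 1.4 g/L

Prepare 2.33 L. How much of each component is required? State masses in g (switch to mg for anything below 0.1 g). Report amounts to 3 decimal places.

L-glutamine 6.540 g; sodium chloride 30.752 g; potassium chloride 11.283 g; sodium thiosulfate 3.262 g

Scale factor relative to 1 L: 2.33.
L-glutamine: 19.2 mmol/L × 146.2 g/mol × 2.33 L ÷ 1000 = 6.540 g
sodium chloride: 226 mmol/L × 58.4 g/mol × 2.33 L ÷ 1000 = 30.752 g
potassium chloride: 65 mmol/L × 74.5 g/mol × 2.33 L ÷ 1000 = 11.283 g
sodium thiosulfate: 1.4 g/L × 2.33 L = 3.262 g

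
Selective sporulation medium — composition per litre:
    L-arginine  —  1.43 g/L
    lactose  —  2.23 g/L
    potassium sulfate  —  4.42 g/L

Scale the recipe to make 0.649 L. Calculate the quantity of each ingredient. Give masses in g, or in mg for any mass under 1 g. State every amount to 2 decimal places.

Working volume: 0.649 L.
L-arginine: 1.43 g/L × 0.649 L = 0.92807 g = 928.07 mg
lactose: 2.23 g/L × 0.649 L = 1.45 g
potassium sulfate: 4.42 g/L × 0.649 L = 2.87 g

L-arginine 928.07 mg; lactose 1.45 g; potassium sulfate 2.87 g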